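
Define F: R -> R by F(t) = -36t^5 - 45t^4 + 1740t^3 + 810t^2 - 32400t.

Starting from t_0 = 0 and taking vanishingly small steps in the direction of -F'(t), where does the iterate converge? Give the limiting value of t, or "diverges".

F'(t) = -180(t - 4)(t - 3)(t + 3)(t + 5), so F'(0) = -32400.
Gradient descent moves in the -F' direction, i.e. t is increasing.
The nearest critical point in that direction is t = 3, where F'' = 8640 > 0 (a local minimum). The iterate converges there.

3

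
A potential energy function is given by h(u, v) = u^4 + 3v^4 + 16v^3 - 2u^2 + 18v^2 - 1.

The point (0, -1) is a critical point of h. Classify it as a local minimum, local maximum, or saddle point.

local maximum

The mixed partial ∂²h/∂u∂v is 0, so the Hessian at any point is diag(h_uu, h_vv) = diag(4(3u^2 - 1), 12(3v^2 + 8v + 3)).
At (0, -1): H = diag(-4, -24).
Both eigenvalues are negative, so H is negative definite: a local maximum.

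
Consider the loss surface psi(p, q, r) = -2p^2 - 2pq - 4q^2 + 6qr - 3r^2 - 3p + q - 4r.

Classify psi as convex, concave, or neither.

psi is quadratic, so its Hessian is the constant matrix H = [[-4, -2, 0], [-2, -8, 6], [0, 6, -6]].
Leading principal minors: -4, 28, -24.
Signs alternate −, +, − ⇒ H ≺ 0 ⇒ concave.

concave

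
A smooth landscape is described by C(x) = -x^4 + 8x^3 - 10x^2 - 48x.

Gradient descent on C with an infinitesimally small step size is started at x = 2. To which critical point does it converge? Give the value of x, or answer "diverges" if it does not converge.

3

C'(x) = -4(x - 4)(x - 3)(x + 1), so C'(2) = -24.
Gradient descent moves in the -C' direction, i.e. x is increasing.
The nearest critical point in that direction is x = 3, where C'' = 16 > 0 (a local minimum). The iterate converges there.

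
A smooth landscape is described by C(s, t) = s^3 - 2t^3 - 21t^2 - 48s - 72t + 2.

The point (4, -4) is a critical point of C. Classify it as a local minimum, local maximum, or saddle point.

The mixed partial ∂²C/∂s∂t is 0, so the Hessian at any point is diag(C_ss, C_tt) = diag(6s, -6(2t + 7)).
At (4, -4): H = diag(24, 6).
Both eigenvalues are positive, so H is positive definite: a local minimum.

local minimum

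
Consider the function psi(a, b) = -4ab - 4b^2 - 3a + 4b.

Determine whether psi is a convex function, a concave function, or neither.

neither

psi is quadratic, so its Hessian is the constant matrix H = [[0, -4], [-4, -8]].
det(H) = -16, tr(H) = -8.
det(H) < 0, so H is indefinite: neither convex nor concave.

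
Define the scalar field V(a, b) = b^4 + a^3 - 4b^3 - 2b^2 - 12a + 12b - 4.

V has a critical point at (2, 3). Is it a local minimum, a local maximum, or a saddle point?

local minimum

The mixed partial ∂²V/∂a∂b is 0, so the Hessian at any point is diag(V_aa, V_bb) = diag(6a, 4(3b^2 - 6b - 1)).
At (2, 3): H = diag(12, 32).
Both eigenvalues are positive, so H is positive definite: a local minimum.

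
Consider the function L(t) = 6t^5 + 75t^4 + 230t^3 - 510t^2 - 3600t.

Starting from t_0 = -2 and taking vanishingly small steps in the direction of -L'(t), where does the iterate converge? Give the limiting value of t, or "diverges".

2

L'(t) = 30(t - 2)(t + 3)(t + 4)(t + 5), so L'(-2) = -720.
Gradient descent moves in the -L' direction, i.e. t is increasing.
The nearest critical point in that direction is t = 2, where L'' = 6300 > 0 (a local minimum). The iterate converges there.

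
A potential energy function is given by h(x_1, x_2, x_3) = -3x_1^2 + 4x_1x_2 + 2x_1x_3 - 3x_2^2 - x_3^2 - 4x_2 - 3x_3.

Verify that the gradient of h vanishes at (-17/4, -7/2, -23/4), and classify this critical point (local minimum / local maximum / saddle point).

∇h = (-6x_1 + 4x_2 + 2x_3, 4x_1 - 6x_2 - 4, 2x_1 - 2x_3 - 3); substituting (-17/4, -7/2, -23/4) gives ∇h = (0, 0, 0), so (-17/4, -7/2, -23/4) is indeed a critical point.
The Hessian is constant: H = [[-6, 4, 2], [4, -6, 0], [2, 0, -2]].
Leading principal minors: Δ₁ = -6, Δ₂ = 20, Δ₃ = -16.
The minors alternate sign starting negative (−, +, −), so H is negative definite: a local maximum.

local maximum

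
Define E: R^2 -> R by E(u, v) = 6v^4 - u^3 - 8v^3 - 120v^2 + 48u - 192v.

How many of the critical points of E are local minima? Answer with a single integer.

2

E separates as a function of u plus a function of v, so ∇E=0 decouples.
∂E/∂u = -3(u - 4)(u + 4) = 0 at u ∈ {-4, 4}; ∂E/∂v = 24(v - 4)(v + 1)(v + 2) = 0 at v ∈ {-2, -1, 4}.
The Hessian is diagonal: diag(E_uu, E_vv). Second derivatives: E_uu(-4)=24, E_uu(4)=-24; E_vv(-2)=144, E_vv(-1)=-120, E_vv(4)=720.
Local minima occur where both diagonal entries positive: (-4, -2), (-4, 4). Count: 2.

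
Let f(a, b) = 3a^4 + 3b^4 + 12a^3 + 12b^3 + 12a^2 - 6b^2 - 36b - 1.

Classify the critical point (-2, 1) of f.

local minimum

The mixed partial ∂²f/∂a∂b is 0, so the Hessian at any point is diag(f_aa, f_bb) = diag(12(3a^2 + 6a + 2), 12(3b^2 + 6b - 1)).
At (-2, 1): H = diag(24, 96).
Both eigenvalues are positive, so H is positive definite: a local minimum.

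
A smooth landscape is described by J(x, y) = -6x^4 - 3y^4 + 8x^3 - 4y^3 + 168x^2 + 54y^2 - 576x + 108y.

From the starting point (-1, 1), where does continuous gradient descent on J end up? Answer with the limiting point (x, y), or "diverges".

J is separable, so gradient descent decouples: x follows -∂J/∂x, y follows -∂J/∂y.
∂J/∂x = -24(x - 3)(x - 2)(x + 4); at x=-1 this is -864, so x increases.
∂J/∂y = -12(y - 3)(y + 1)(y + 3); at y=1 this is 192, so y decreases.
x converges to its nearest critical value 2 (a local min of the x-part); y converges to -1. The iterate converges to (2, -1).

(2, -1)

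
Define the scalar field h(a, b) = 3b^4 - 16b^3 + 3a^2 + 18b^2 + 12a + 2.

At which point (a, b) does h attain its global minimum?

(-2, 3)

h(a,b) separates as P(a) + Q(b) + 2, so its minimum is min P + min Q + 2.
P'(a) = 6a + 12 vanishes at a ∈ {-2}; Q'(b) = 12b(b - 3)(b - 1) vanishes at b ∈ {0, 1, 3}.
Local minima of P (where P''>0): P(-2)=-12. Local minima of Q: Q(0)=0, Q(3)=-27.
So the global minimum of h is P(-2) + Q(3) + 2 = -12 − 27 + 2 = -37, attained at (-2, 3).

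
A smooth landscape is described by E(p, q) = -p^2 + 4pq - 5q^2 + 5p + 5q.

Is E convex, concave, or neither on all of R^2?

concave

E is quadratic, so its Hessian is the constant matrix H = [[-2, 4], [4, -10]].
det(H) = 4, tr(H) = -12.
det(H) > 0 and tr(H) < 0, so H is negative definite everywhere: concave.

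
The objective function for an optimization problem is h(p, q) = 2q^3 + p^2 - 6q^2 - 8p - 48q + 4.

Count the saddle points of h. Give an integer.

1

h separates as a function of p plus a function of q, so ∇h=0 decouples.
∂h/∂p = 2(p - 4) = 0 at p ∈ {4}; ∂h/∂q = 6(q - 4)(q + 2) = 0 at q ∈ {-2, 4}.
The Hessian is diagonal: diag(h_pp, h_qq). Second derivatives: h_pp(4)=2; h_qq(-2)=-36, h_qq(4)=36.
Saddle points occur where the two diagonal entries have opposite signs: (4, -2). Count: 1.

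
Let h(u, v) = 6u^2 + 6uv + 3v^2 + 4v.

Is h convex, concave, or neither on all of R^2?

h is quadratic, so its Hessian is the constant matrix H = [[12, 6], [6, 6]].
det(H) = 36, tr(H) = 18.
det(H) > 0 and tr(H) > 0, so H is positive definite everywhere: convex.

convex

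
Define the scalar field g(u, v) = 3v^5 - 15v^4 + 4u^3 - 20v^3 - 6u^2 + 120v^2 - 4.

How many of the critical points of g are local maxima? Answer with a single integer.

2

g separates as a function of u plus a function of v, so ∇g=0 decouples.
∂g/∂u = 12u(u - 1) = 0 at u ∈ {0, 1}; ∂g/∂v = 15v(v - 4)(v - 2)(v + 2) = 0 at v ∈ {-2, 0, 2, 4}.
The Hessian is diagonal: diag(g_uu, g_vv). Second derivatives: g_uu(0)=-12, g_uu(1)=12; g_vv(-2)=-720, g_vv(0)=240, g_vv(2)=-240, g_vv(4)=720.
Local maxima occur where both diagonal entries negative: (0, -2), (0, 2). Count: 2.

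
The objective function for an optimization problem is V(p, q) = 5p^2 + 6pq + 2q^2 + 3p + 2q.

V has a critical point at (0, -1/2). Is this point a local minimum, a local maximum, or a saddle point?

local minimum

The Hessian of V is constant: H = [[10, 6], [6, 4]].
det(H) = 10·4 − 6² = 4.
det(H) > 0 and tr(H) = 14 > 0, so H is positive definite and the point is a local minimum.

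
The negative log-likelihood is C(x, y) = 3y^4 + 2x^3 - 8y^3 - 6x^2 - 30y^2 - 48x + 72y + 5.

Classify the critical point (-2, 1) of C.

The mixed partial ∂²C/∂x∂y is 0, so the Hessian at any point is diag(C_xx, C_yy) = diag(12(x - 1), 12(3y^2 - 4y - 5)).
At (-2, 1): H = diag(-36, -72).
Both eigenvalues are negative, so H is negative definite: a local maximum.

local maximum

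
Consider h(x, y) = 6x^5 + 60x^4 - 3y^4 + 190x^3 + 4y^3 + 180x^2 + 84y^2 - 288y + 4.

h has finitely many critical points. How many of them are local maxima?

4

h separates as a function of x plus a function of y, so ∇h=0 decouples.
∂h/∂x = 30x(x + 1)(x + 3)(x + 4) = 0 at x ∈ {-4, -3, -1, 0}; ∂h/∂y = -12(y - 3)(y - 2)(y + 4) = 0 at y ∈ {-4, 2, 3}.
The Hessian is diagonal: diag(h_xx, h_yy). Second derivatives: h_xx(-4)=-360, h_xx(-3)=180, h_xx(-1)=-180, h_xx(0)=360; h_yy(-4)=-504, h_yy(2)=72, h_yy(3)=-84.
Local maxima occur where both diagonal entries negative: (-4, -4), (-4, 3), (-1, -4), (-1, 3). Count: 4.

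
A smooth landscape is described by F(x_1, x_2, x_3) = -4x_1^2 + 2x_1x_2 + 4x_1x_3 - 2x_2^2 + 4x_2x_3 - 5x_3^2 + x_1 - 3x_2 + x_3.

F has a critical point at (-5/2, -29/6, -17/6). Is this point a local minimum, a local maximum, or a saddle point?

The Hessian is constant: H = [[-8, 2, 4], [2, -4, 4], [4, 4, -10]].
Leading principal minors: Δ₁ = -8, Δ₂ = 28, Δ₃ = -24.
The minors alternate sign starting negative (−, +, −), so H is negative definite: a local maximum.

local maximum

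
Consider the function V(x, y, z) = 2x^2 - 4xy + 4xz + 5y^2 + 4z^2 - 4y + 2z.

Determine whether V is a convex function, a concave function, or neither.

V is quadratic, so its Hessian is the constant matrix H = [[4, -4, 4], [-4, 10, 0], [4, 0, 8]].
Leading principal minors: 4, 24, 32.
All positive ⇒ H ≻ 0 ⇒ convex.

convex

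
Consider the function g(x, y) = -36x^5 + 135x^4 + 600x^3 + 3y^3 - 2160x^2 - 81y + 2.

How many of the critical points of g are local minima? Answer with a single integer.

2

g separates as a function of x plus a function of y, so ∇g=0 decouples.
∂g/∂x = -180x(x - 4)(x - 2)(x + 3) = 0 at x ∈ {-3, 0, 2, 4}; ∂g/∂y = 9(y - 3)(y + 3) = 0 at y ∈ {-3, 3}.
The Hessian is diagonal: diag(g_xx, g_yy). Second derivatives: g_xx(-3)=18900, g_xx(0)=-4320, g_xx(2)=3600, g_xx(4)=-10080; g_yy(-3)=-54, g_yy(3)=54.
Local minima occur where both diagonal entries positive: (-3, 3), (2, 3). Count: 2.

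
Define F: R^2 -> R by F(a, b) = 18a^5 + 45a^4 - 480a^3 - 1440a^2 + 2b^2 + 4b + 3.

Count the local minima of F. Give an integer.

F separates as a function of a plus a function of b, so ∇F=0 decouples.
∂F/∂a = 90a(a - 4)(a + 2)(a + 4) = 0 at a ∈ {-4, -2, 0, 4}; ∂F/∂b = 4(b + 1) = 0 at b ∈ {-1}.
The Hessian is diagonal: diag(F_aa, F_bb). Second derivatives: F_aa(-4)=-5760, F_aa(-2)=2160, F_aa(0)=-2880, F_aa(4)=17280; F_bb(-1)=4.
Local minima occur where both diagonal entries positive: (-2, -1), (4, -1). Count: 2.

2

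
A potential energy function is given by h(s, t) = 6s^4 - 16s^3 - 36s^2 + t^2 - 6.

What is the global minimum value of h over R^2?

h(s,t) separates as P(s) + Q(t) − 6, so its minimum is min P + min Q − 6.
P'(s) = 24s(s - 3)(s + 1) vanishes at s ∈ {-1, 0, 3}; Q'(t) = 2t vanishes at t ∈ {0}.
Local minima of P (where P''>0): P(-1)=-14, P(3)=-270. Local minima of Q: Q(0)=0.
So the global minimum of h is P(3) + Q(0) − 6 = -270 + 0 − 6 = -276, attained at (3, 0).

-276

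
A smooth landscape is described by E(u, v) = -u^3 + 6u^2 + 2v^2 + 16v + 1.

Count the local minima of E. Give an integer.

E separates as a function of u plus a function of v, so ∇E=0 decouples.
∂E/∂u = -3u(u - 4) = 0 at u ∈ {0, 4}; ∂E/∂v = 4(v + 4) = 0 at v ∈ {-4}.
The Hessian is diagonal: diag(E_uu, E_vv). Second derivatives: E_uu(0)=12, E_uu(4)=-12; E_vv(-4)=4.
Local minima occur where both diagonal entries positive: (0, -4). Count: 1.

1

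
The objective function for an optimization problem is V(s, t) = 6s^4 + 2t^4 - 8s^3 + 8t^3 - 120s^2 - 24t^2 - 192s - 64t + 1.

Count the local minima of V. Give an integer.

4

V separates as a function of s plus a function of t, so ∇V=0 decouples.
∂V/∂s = 24(s - 4)(s + 1)(s + 2) = 0 at s ∈ {-2, -1, 4}; ∂V/∂t = 8(t - 2)(t + 1)(t + 4) = 0 at t ∈ {-4, -1, 2}.
The Hessian is diagonal: diag(V_ss, V_tt). Second derivatives: V_ss(-2)=144, V_ss(-1)=-120, V_ss(4)=720; V_tt(-4)=144, V_tt(-1)=-72, V_tt(2)=144.
Local minima occur where both diagonal entries positive: (-2, -4), (-2, 2), (4, -4), (4, 2). Count: 4.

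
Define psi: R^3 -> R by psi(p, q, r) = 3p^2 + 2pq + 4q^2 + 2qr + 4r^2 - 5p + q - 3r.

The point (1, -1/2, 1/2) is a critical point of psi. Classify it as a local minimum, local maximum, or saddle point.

The Hessian is constant: H = [[6, 2, 0], [2, 8, 2], [0, 2, 8]].
Leading principal minors: Δ₁ = 6, Δ₂ = 44, Δ₃ = 328.
All leading minors are positive, so H is positive definite: a local minimum.

local minimum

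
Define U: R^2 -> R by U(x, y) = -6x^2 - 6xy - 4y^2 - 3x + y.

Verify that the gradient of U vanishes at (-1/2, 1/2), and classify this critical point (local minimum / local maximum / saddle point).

local maximum

∇U = (-12x - 6y - 3, -6x - 8y + 1); substituting (-1/2, 1/2) gives ∇U = (0, 0), so (-1/2, 1/2) is indeed a critical point.
The Hessian of U is constant: H = [[-12, -6], [-6, -8]].
det(H) = (-12)·(-8) − (-6)² = 60.
det(H) > 0 and tr(H) = -20 < 0, so H is negative definite and the point is a local maximum.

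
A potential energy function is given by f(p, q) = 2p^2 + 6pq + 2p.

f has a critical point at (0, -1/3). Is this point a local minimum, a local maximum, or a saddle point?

The Hessian of f is constant: H = [[4, 6], [6, 0]].
det(H) = 4·0 − 6² = -36.
Since det(H) < 0, H is indefinite and the critical point is a saddle point.

saddle point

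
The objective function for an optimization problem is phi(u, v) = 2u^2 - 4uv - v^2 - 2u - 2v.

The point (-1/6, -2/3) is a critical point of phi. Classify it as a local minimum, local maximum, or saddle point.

The Hessian of phi is constant: H = [[4, -4], [-4, -2]].
det(H) = 4·(-2) − (-4)² = -24.
Since det(H) < 0, H is indefinite and the critical point is a saddle point.

saddle point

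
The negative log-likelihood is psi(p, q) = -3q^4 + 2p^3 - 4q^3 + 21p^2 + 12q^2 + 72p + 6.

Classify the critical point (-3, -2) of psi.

The mixed partial ∂²psi/∂p∂q is 0, so the Hessian at any point is diag(psi_pp, psi_qq) = diag(6(2p + 7), 12(-3q^2 - 2q + 2)).
At (-3, -2): H = diag(6, -72).
The eigenvalues have opposite signs, so H is indefinite: a saddle point.

saddle point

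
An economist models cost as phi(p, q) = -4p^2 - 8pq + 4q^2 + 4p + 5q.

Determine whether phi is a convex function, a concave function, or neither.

neither

phi is quadratic, so its Hessian is the constant matrix H = [[-8, -8], [-8, 8]].
det(H) = -128, tr(H) = 0.
det(H) < 0, so H is indefinite: neither convex nor concave.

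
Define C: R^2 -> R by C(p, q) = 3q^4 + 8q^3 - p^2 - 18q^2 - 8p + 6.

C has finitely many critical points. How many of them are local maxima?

C separates as a function of p plus a function of q, so ∇C=0 decouples.
∂C/∂p = -2(p + 4) = 0 at p ∈ {-4}; ∂C/∂q = 12q(q - 1)(q + 3) = 0 at q ∈ {-3, 0, 1}.
The Hessian is diagonal: diag(C_pp, C_qq). Second derivatives: C_pp(-4)=-2; C_qq(-3)=144, C_qq(0)=-36, C_qq(1)=48.
Local maxima occur where both diagonal entries negative: (-4, 0). Count: 1.

1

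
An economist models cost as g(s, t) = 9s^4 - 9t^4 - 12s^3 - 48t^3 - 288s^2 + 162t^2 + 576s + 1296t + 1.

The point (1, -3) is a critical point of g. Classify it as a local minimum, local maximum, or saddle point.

saddle point

The mixed partial ∂²g/∂s∂t is 0, so the Hessian at any point is diag(g_ss, g_tt) = diag(36(3s^2 - 2s - 16), 36(-3t^2 - 8t + 9)).
At (1, -3): H = diag(-540, 216).
The eigenvalues have opposite signs, so H is indefinite: a saddle point.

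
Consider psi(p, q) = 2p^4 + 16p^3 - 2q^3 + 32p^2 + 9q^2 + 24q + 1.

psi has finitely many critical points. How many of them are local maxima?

1

psi separates as a function of p plus a function of q, so ∇psi=0 decouples.
∂psi/∂p = 8p(p + 2)(p + 4) = 0 at p ∈ {-4, -2, 0}; ∂psi/∂q = -6(q - 4)(q + 1) = 0 at q ∈ {-1, 4}.
The Hessian is diagonal: diag(psi_pp, psi_qq). Second derivatives: psi_pp(-4)=64, psi_pp(-2)=-32, psi_pp(0)=64; psi_qq(-1)=30, psi_qq(4)=-30.
Local maxima occur where both diagonal entries negative: (-2, 4). Count: 1.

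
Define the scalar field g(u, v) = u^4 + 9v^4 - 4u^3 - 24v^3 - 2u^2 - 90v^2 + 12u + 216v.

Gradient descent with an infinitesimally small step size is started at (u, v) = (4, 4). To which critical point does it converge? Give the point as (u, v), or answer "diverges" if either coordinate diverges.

(3, 3)

g is separable, so gradient descent decouples: u follows -∂g/∂u, v follows -∂g/∂v.
∂g/∂u = 4(u - 3)(u - 1)(u + 1); at u=4 this is 60, so u decreases.
∂g/∂v = 36(v - 3)(v - 1)(v + 2); at v=4 this is 648, so v decreases.
u converges to its nearest critical value 3 (a local min of the u-part); v converges to 3. The iterate converges to (3, 3).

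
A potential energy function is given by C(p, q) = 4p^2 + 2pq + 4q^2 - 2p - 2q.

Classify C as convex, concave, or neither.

C is quadratic, so its Hessian is the constant matrix H = [[8, 2], [2, 8]].
det(H) = 60, tr(H) = 16.
det(H) > 0 and tr(H) > 0, so H is positive definite everywhere: convex.

convex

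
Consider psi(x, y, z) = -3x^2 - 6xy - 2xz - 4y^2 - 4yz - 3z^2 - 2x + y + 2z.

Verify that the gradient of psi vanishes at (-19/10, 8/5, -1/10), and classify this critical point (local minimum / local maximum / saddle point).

local maximum

∇psi = (-6x - 6y - 2z - 2, -6x - 8y - 4z + 1, -2x - 4y - 6z + 2); substituting (-19/10, 8/5, -1/10) gives ∇psi = (0, 0, 0), so (-19/10, 8/5, -1/10) is indeed a critical point.
The Hessian is constant: H = [[-6, -6, -2], [-6, -8, -4], [-2, -4, -6]].
Leading principal minors: Δ₁ = -6, Δ₂ = 12, Δ₃ = -40.
The minors alternate sign starting negative (−, +, −), so H is negative definite: a local maximum.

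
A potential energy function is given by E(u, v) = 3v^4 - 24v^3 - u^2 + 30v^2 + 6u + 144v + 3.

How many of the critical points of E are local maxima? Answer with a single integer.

1

E separates as a function of u plus a function of v, so ∇E=0 decouples.
∂E/∂u = -2(u - 3) = 0 at u ∈ {3}; ∂E/∂v = 12(v - 4)(v - 3)(v + 1) = 0 at v ∈ {-1, 3, 4}.
The Hessian is diagonal: diag(E_uu, E_vv). Second derivatives: E_uu(3)=-2; E_vv(-1)=240, E_vv(3)=-48, E_vv(4)=60.
Local maxima occur where both diagonal entries negative: (3, 3). Count: 1.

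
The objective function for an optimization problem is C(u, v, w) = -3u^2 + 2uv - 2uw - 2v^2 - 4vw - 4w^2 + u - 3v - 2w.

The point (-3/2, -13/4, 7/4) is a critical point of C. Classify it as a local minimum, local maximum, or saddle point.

local maximum

The Hessian is constant: H = [[-6, 2, -2], [2, -4, -4], [-2, -4, -8]].
Leading principal minors: Δ₁ = -6, Δ₂ = 20, Δ₃ = -16.
The minors alternate sign starting negative (−, +, −), so H is negative definite: a local maximum.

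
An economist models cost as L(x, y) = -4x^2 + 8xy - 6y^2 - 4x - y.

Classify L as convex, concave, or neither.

L is quadratic, so its Hessian is the constant matrix H = [[-8, 8], [8, -12]].
det(H) = 32, tr(H) = -20.
det(H) > 0 and tr(H) < 0, so H is negative definite everywhere: concave.

concave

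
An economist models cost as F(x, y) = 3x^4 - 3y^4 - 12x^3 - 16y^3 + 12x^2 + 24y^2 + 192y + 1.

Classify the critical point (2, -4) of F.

saddle point

The mixed partial ∂²F/∂x∂y is 0, so the Hessian at any point is diag(F_xx, F_yy) = diag(12(3x^2 - 6x + 2), 12(-3y^2 - 8y + 4)).
At (2, -4): H = diag(24, -144).
The eigenvalues have opposite signs, so H is indefinite: a saddle point.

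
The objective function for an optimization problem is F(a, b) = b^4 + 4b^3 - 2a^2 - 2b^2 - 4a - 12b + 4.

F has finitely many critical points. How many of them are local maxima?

1

F separates as a function of a plus a function of b, so ∇F=0 decouples.
∂F/∂a = -4(a + 1) = 0 at a ∈ {-1}; ∂F/∂b = 4(b - 1)(b + 1)(b + 3) = 0 at b ∈ {-3, -1, 1}.
The Hessian is diagonal: diag(F_aa, F_bb). Second derivatives: F_aa(-1)=-4; F_bb(-3)=32, F_bb(-1)=-16, F_bb(1)=32.
Local maxima occur where both diagonal entries negative: (-1, -1). Count: 1.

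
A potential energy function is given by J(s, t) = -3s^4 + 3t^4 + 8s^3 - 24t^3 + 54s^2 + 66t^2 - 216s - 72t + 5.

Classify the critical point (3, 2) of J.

local maximum

The mixed partial ∂²J/∂s∂t is 0, so the Hessian at any point is diag(J_ss, J_tt) = diag(12(-3s^2 + 4s + 9), 12(3t^2 - 12t + 11)).
At (3, 2): H = diag(-72, -12).
Both eigenvalues are negative, so H is negative definite: a local maximum.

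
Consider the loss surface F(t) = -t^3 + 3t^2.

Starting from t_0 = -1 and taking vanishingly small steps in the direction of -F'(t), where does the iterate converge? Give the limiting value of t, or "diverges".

F'(t) = -3t(t - 2), so F'(-1) = -9.
Gradient descent moves in the -F' direction, i.e. t is increasing.
The nearest critical point in that direction is t = 0, where F'' = 6 > 0 (a local minimum). The iterate converges there.

0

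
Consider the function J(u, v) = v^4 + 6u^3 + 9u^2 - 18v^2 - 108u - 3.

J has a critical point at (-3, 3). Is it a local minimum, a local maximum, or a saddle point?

The mixed partial ∂²J/∂u∂v is 0, so the Hessian at any point is diag(J_uu, J_vv) = diag(18(2u + 1), 12(v^2 - 3)).
At (-3, 3): H = diag(-90, 72).
The eigenvalues have opposite signs, so H is indefinite: a saddle point.

saddle point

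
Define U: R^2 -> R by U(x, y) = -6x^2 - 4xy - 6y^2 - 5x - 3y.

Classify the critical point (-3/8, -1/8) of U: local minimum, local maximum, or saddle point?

local maximum

The Hessian of U is constant: H = [[-12, -4], [-4, -12]].
det(H) = (-12)·(-12) − (-4)² = 128.
det(H) > 0 and tr(H) = -24 < 0, so H is negative definite and the point is a local maximum.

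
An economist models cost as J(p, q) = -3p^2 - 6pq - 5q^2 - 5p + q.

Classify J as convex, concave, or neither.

concave

J is quadratic, so its Hessian is the constant matrix H = [[-6, -6], [-6, -10]].
det(H) = 24, tr(H) = -16.
det(H) > 0 and tr(H) < 0, so H is negative definite everywhere: concave.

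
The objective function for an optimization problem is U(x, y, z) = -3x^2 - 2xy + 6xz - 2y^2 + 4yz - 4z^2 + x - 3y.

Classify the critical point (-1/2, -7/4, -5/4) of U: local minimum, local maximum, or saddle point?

local maximum

The Hessian is constant: H = [[-6, -2, 6], [-2, -4, 4], [6, 4, -8]].
Leading principal minors: Δ₁ = -6, Δ₂ = 20, Δ₃ = -16.
The minors alternate sign starting negative (−, +, −), so H is negative definite: a local maximum.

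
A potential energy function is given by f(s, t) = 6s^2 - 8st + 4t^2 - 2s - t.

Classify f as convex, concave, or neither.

f is quadratic, so its Hessian is the constant matrix H = [[12, -8], [-8, 8]].
det(H) = 32, tr(H) = 20.
det(H) > 0 and tr(H) > 0, so H is positive definite everywhere: convex.

convex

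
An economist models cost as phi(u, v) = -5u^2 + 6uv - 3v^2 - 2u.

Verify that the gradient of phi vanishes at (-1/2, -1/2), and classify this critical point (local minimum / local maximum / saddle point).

∇phi = (-10u + 6v - 2, 6u - 6v); substituting (-1/2, -1/2) gives ∇phi = (0, 0), so (-1/2, -1/2) is indeed a critical point.
The Hessian of phi is constant: H = [[-10, 6], [6, -6]].
det(H) = (-10)·(-6) − 6² = 24.
det(H) > 0 and tr(H) = -16 < 0, so H is negative definite and the point is a local maximum.

local maximum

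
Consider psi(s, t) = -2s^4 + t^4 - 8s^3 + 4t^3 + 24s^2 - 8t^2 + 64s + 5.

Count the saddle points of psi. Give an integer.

psi separates as a function of s plus a function of t, so ∇psi=0 decouples.
∂psi/∂s = -8(s - 2)(s + 1)(s + 4) = 0 at s ∈ {-4, -1, 2}; ∂psi/∂t = 4t(t - 1)(t + 4) = 0 at t ∈ {-4, 0, 1}.
The Hessian is diagonal: diag(psi_ss, psi_tt). Second derivatives: psi_ss(-4)=-144, psi_ss(-1)=72, psi_ss(2)=-144; psi_tt(-4)=80, psi_tt(0)=-16, psi_tt(1)=20.
Saddle points occur where the two diagonal entries have opposite signs: (-4, -4), (-4, 1), (-1, 0), (2, -4), (2, 1). Count: 5.

5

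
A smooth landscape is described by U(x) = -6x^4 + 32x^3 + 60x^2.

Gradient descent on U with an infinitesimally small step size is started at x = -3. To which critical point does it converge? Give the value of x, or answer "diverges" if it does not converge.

diverges

U'(x) = -24x(x - 5)(x + 1), so U'(-3) = 1152.
Gradient descent moves in the -U' direction, i.e. x is decreasing.
There is no critical point below x=-3, and U' keeps the same sign, so the iterate runs off to −∞.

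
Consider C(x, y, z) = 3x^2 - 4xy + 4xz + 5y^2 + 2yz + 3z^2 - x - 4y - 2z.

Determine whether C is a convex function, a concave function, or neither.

convex

C is quadratic, so its Hessian is the constant matrix H = [[6, -4, 4], [-4, 10, 2], [4, 2, 6]].
Leading principal minors: 6, 44, 16.
All positive ⇒ H ≻ 0 ⇒ convex.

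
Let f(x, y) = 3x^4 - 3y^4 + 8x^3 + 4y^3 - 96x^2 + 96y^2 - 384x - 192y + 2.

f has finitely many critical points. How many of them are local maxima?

2

f separates as a function of x plus a function of y, so ∇f=0 decouples.
∂f/∂x = 12(x - 4)(x + 2)(x + 4) = 0 at x ∈ {-4, -2, 4}; ∂f/∂y = -12(y - 4)(y - 1)(y + 4) = 0 at y ∈ {-4, 1, 4}.
The Hessian is diagonal: diag(f_xx, f_yy). Second derivatives: f_xx(-4)=192, f_xx(-2)=-144, f_xx(4)=576; f_yy(-4)=-480, f_yy(1)=180, f_yy(4)=-288.
Local maxima occur where both diagonal entries negative: (-2, -4), (-2, 4). Count: 2.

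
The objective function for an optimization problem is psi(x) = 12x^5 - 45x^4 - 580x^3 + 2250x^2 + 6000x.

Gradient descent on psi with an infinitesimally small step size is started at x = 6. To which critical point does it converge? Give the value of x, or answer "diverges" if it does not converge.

psi'(x) = 60(x - 5)(x - 4)(x + 1)(x + 5), so psi'(6) = 9240.
Gradient descent moves in the -psi' direction, i.e. x is decreasing.
The nearest critical point in that direction is x = 5, where psi'' = 3600 > 0 (a local minimum). The iterate converges there.

5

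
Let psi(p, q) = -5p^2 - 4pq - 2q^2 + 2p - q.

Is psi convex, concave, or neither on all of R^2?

concave

psi is quadratic, so its Hessian is the constant matrix H = [[-10, -4], [-4, -4]].
det(H) = 24, tr(H) = -14.
det(H) > 0 and tr(H) < 0, so H is negative definite everywhere: concave.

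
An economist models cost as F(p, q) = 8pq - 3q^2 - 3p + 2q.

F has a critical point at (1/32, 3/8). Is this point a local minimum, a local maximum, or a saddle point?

The Hessian of F is constant: H = [[0, 8], [8, -6]].
det(H) = 0·(-6) − 8² = -64.
Since det(H) < 0, H is indefinite and the critical point is a saddle point.

saddle point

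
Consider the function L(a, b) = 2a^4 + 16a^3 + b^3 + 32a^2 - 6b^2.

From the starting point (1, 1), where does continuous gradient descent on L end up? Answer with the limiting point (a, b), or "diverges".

L is separable, so gradient descent decouples: a follows -∂L/∂a, b follows -∂L/∂b.
∂L/∂a = 8a(a + 2)(a + 4); at a=1 this is 120, so a decreases.
∂L/∂b = 3b(b - 4); at b=1 this is -9, so b increases.
a converges to its nearest critical value 0 (a local min of the a-part); b converges to 4. The iterate converges to (0, 4).

(0, 4)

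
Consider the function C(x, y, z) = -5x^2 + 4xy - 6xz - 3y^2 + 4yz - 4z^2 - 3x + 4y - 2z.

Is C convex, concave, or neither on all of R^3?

C is quadratic, so its Hessian is the constant matrix H = [[-10, 4, -6], [4, -6, 4], [-6, 4, -8]].
Leading principal minors: -10, 44, -168.
Signs alternate −, +, − ⇒ H ≺ 0 ⇒ concave.

concave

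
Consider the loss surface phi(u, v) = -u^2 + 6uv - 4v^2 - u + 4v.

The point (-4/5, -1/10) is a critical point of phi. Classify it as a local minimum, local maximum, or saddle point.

saddle point

The Hessian of phi is constant: H = [[-2, 6], [6, -8]].
det(H) = (-2)·(-8) − 6² = -20.
Since det(H) < 0, H is indefinite and the critical point is a saddle point.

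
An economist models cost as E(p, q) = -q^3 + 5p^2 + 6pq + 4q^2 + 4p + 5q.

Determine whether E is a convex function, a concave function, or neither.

neither

The term -q^3 is cubic, so the Hessian is not constant.
∂²E/∂q² = -6q + 8, which takes both signs as q varies (negative for sufficiently large q). A diagonal entry of the Hessian changing sign means the Hessian is neither positive- nor negative-semidefinite on all of R^2.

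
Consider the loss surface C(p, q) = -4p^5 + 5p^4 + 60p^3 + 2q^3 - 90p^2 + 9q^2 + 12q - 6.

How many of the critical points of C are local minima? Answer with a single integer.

C separates as a function of p plus a function of q, so ∇C=0 decouples.
∂C/∂p = -20p(p - 3)(p - 1)(p + 3) = 0 at p ∈ {-3, 0, 1, 3}; ∂C/∂q = 6(q + 1)(q + 2) = 0 at q ∈ {-2, -1}.
The Hessian is diagonal: diag(C_pp, C_qq). Second derivatives: C_pp(-3)=1440, C_pp(0)=-180, C_pp(1)=160, C_pp(3)=-720; C_qq(-2)=-6, C_qq(-1)=6.
Local minima occur where both diagonal entries positive: (-3, -1), (1, -1). Count: 2.

2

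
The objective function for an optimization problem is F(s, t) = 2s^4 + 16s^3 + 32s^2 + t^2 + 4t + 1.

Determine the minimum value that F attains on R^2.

-3

F(s,t) separates as P(s) + Q(t) + 1, so its minimum is min P + min Q + 1.
P'(s) = 8s(s + 2)(s + 4) vanishes at s ∈ {-4, -2, 0}; Q'(t) = 2(t + 2) vanishes at t ∈ {-2}.
Local minima of P (where P''>0): P(-4)=0, P(0)=0. Local minima of Q: Q(-2)=-4.
So the global minimum of F is P(-4) + Q(-2) + 1 = 0 − 4 + 1 = -3, attained at (-4, -2).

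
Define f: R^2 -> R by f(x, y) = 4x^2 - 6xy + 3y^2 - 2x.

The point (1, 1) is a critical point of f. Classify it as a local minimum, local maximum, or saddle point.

local minimum

The Hessian of f is constant: H = [[8, -6], [-6, 6]].
det(H) = 8·6 − (-6)² = 12.
det(H) > 0 and tr(H) = 14 > 0, so H is positive definite and the point is a local minimum.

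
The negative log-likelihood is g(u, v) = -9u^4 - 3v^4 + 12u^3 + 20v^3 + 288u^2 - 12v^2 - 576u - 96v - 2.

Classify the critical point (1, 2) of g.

local minimum

The mixed partial ∂²g/∂u∂v is 0, so the Hessian at any point is diag(g_uu, g_vv) = diag(36(-3u^2 + 2u + 16), 12(-3v^2 + 10v - 2)).
At (1, 2): H = diag(540, 72).
Both eigenvalues are positive, so H is positive definite: a local minimum.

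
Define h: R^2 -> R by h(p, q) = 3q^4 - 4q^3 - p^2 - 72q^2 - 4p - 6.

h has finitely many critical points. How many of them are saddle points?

h separates as a function of p plus a function of q, so ∇h=0 decouples.
∂h/∂p = -2(p + 2) = 0 at p ∈ {-2}; ∂h/∂q = 12q(q - 4)(q + 3) = 0 at q ∈ {-3, 0, 4}.
The Hessian is diagonal: diag(h_pp, h_qq). Second derivatives: h_pp(-2)=-2; h_qq(-3)=252, h_qq(0)=-144, h_qq(4)=336.
Saddle points occur where the two diagonal entries have opposite signs: (-2, -3), (-2, 4). Count: 2.

2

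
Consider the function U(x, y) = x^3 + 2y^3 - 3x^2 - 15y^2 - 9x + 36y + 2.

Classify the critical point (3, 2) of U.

saddle point

The mixed partial ∂²U/∂x∂y is 0, so the Hessian at any point is diag(U_xx, U_yy) = diag(6(x - 1), 6(2y - 5)).
At (3, 2): H = diag(12, -6).
The eigenvalues have opposite signs, so H is indefinite: a saddle point.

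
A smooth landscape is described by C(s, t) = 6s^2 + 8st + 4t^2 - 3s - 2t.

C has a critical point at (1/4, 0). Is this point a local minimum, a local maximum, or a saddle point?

local minimum

The Hessian of C is constant: H = [[12, 8], [8, 8]].
det(H) = 12·8 − 8² = 32.
det(H) > 0 and tr(H) = 20 > 0, so H is positive definite and the point is a local minimum.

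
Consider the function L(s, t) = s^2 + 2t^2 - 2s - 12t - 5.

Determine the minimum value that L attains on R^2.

-24

L(s,t) separates as P(s) + Q(t) − 5, so its minimum is min P + min Q − 5.
P'(s) = 2s - 2 vanishes at s ∈ {1}; Q'(t) = 4(t - 3) vanishes at t ∈ {3}.
Local minima of P (where P''>0): P(1)=-1. Local minima of Q: Q(3)=-18.
So the global minimum of L is P(1) + Q(3) − 5 = -1 − 18 − 5 = -24, attained at (1, 3).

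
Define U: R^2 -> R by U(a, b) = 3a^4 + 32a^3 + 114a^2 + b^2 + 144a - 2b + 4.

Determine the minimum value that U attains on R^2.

U(a,b) separates as P(a) + Q(b) + 4, so its minimum is min P + min Q + 4.
P'(a) = 12(a + 1)(a + 3)(a + 4) vanishes at a ∈ {-4, -3, -1}; Q'(b) = 2b - 2 vanishes at b ∈ {1}.
Local minima of P (where P''>0): P(-4)=-32, P(-1)=-59. Local minima of Q: Q(1)=-1.
So the global minimum of U is P(-1) + Q(1) + 4 = -59 − 1 + 4 = -56, attained at (-1, 1).

-56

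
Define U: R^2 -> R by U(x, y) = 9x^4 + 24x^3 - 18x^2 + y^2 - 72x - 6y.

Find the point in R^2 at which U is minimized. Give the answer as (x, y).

U(x,y) separates as P(x) + Q(y), so its minimum is min P + min Q.
P'(x) = 36(x - 1)(x + 1)(x + 2) vanishes at x ∈ {-2, -1, 1}; Q'(y) = 2y - 6 vanishes at y ∈ {3}.
Local minima of P (where P''>0): P(-2)=24, P(1)=-57. Local minima of Q: Q(3)=-9.
So the global minimum of U is P(1) + Q(3) = -57 − 9 = -66, attained at (1, 3).

(1, 3)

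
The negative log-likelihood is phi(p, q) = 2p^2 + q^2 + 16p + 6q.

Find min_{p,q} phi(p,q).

-41

phi(p,q) separates as A(p) + B(q), so its minimum is min A + min B.
A'(p) = 4p + 16 vanishes at p ∈ {-4}; B'(q) = 2q + 6 vanishes at q ∈ {-3}.
Local minima of A (where A''>0): A(-4)=-32. Local minima of B: B(-3)=-9.
So the global minimum of phi is A(-4) + B(-3) = -32 − 9 = -41, attained at (-4, -3).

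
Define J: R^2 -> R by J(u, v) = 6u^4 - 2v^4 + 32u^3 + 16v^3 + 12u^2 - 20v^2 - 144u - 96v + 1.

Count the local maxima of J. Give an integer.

J separates as a function of u plus a function of v, so ∇J=0 decouples.
∂J/∂u = 24(u - 1)(u + 2)(u + 3) = 0 at u ∈ {-3, -2, 1}; ∂J/∂v = -8(v - 4)(v - 3)(v + 1) = 0 at v ∈ {-1, 3, 4}.
The Hessian is diagonal: diag(J_uu, J_vv). Second derivatives: J_uu(-3)=96, J_uu(-2)=-72, J_uu(1)=288; J_vv(-1)=-160, J_vv(3)=32, J_vv(4)=-40.
Local maxima occur where both diagonal entries negative: (-2, -1), (-2, 4). Count: 2.

2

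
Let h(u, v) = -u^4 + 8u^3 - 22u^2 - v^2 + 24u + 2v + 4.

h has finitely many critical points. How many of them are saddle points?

h separates as a function of u plus a function of v, so ∇h=0 decouples.
∂h/∂u = -4(u - 3)(u - 2)(u - 1) = 0 at u ∈ {1, 2, 3}; ∂h/∂v = -2(v - 1) = 0 at v ∈ {1}.
The Hessian is diagonal: diag(h_uu, h_vv). Second derivatives: h_uu(1)=-8, h_uu(2)=4, h_uu(3)=-8; h_vv(1)=-2.
Saddle points occur where the two diagonal entries have opposite signs: (2, 1). Count: 1.

1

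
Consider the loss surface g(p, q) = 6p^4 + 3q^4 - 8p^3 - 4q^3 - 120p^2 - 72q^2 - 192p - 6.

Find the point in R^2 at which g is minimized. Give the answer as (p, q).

(4, 4)

g(p,q) separates as A(p) + B(q) − 6, so its minimum is min A + min B − 6.
A'(p) = 24(p - 4)(p + 1)(p + 2) vanishes at p ∈ {-2, -1, 4}; B'(q) = 12q(q - 4)(q + 3) vanishes at q ∈ {-3, 0, 4}.
Local minima of A (where A''>0): A(-2)=64, A(4)=-1664. Local minima of B: B(-3)=-297, B(4)=-640.
So the global minimum of g is A(4) + B(4) − 6 = -1664 − 640 − 6 = -2310, attained at (4, 4).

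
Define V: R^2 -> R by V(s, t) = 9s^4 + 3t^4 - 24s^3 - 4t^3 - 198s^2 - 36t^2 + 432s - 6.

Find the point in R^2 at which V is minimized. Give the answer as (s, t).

(-3, 3)

V(s,t) separates as P(s) + Q(t) − 6, so its minimum is min P + min Q − 6.
P'(s) = 36(s - 4)(s - 1)(s + 3) vanishes at s ∈ {-3, 1, 4}; Q'(t) = 12t(t - 3)(t + 2) vanishes at t ∈ {-2, 0, 3}.
Local minima of P (where P''>0): P(-3)=-1701, P(4)=-672. Local minima of Q: Q(-2)=-64, Q(3)=-189.
So the global minimum of V is P(-3) + Q(3) − 6 = -1701 − 189 − 6 = -1896, attained at (-3, 3).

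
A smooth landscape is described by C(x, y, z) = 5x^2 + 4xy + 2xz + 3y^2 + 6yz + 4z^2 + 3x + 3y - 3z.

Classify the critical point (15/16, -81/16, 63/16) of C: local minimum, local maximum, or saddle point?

local minimum

The Hessian is constant: H = [[10, 4, 2], [4, 6, 6], [2, 6, 8]].
Leading principal minors: Δ₁ = 10, Δ₂ = 44, Δ₃ = 64.
All leading minors are positive, so H is positive definite: a local minimum.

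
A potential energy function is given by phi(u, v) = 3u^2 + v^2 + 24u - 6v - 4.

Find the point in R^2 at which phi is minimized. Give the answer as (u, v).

phi(u,v) separates as P(u) + Q(v) − 4, so its minimum is min P + min Q − 4.
P'(u) = 6u + 24 vanishes at u ∈ {-4}; Q'(v) = 2v - 6 vanishes at v ∈ {3}.
Local minima of P (where P''>0): P(-4)=-48. Local minima of Q: Q(3)=-9.
So the global minimum of phi is P(-4) + Q(3) − 4 = -48 − 9 − 4 = -61, attained at (-4, 3).

(-4, 3)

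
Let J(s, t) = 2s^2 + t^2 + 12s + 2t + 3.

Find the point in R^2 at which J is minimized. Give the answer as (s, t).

J(s,t) separates as P(s) + Q(t) + 3, so its minimum is min P + min Q + 3.
P'(s) = 4s + 12 vanishes at s ∈ {-3}; Q'(t) = 2(t + 1) vanishes at t ∈ {-1}.
Local minima of P (where P''>0): P(-3)=-18. Local minima of Q: Q(-1)=-1.
So the global minimum of J is P(-3) + Q(-1) + 3 = -18 − 1 + 3 = -16, attained at (-3, -1).

(-3, -1)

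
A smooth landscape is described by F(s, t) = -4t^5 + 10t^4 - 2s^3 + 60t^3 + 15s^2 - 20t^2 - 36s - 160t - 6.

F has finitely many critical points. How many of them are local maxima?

2

F separates as a function of s plus a function of t, so ∇F=0 decouples.
∂F/∂s = -6(s - 3)(s - 2) = 0 at s ∈ {2, 3}; ∂F/∂t = -20(t - 4)(t - 1)(t + 1)(t + 2) = 0 at t ∈ {-2, -1, 1, 4}.
The Hessian is diagonal: diag(F_ss, F_tt). Second derivatives: F_ss(2)=6, F_ss(3)=-6; F_tt(-2)=360, F_tt(-1)=-200, F_tt(1)=360, F_tt(4)=-1800.
Local maxima occur where both diagonal entries negative: (3, -1), (3, 4). Count: 2.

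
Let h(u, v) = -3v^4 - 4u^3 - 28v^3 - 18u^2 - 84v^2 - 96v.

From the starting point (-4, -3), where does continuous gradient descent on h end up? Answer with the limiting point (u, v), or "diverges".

(-3, -2)

h is separable, so gradient descent decouples: u follows -∂h/∂u, v follows -∂h/∂v.
∂h/∂u = -12u(u + 3); at u=-4 this is -48, so u increases.
∂h/∂v = -12(v + 1)(v + 2)(v + 4); at v=-3 this is -24, so v increases.
u converges to its nearest critical value -3 (a local min of the u-part); v converges to -2. The iterate converges to (-3, -2).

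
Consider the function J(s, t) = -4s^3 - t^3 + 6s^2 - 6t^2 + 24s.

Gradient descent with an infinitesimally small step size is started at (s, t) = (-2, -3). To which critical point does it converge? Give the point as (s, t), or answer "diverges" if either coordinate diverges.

(-1, -4)

J is separable, so gradient descent decouples: s follows -∂J/∂s, t follows -∂J/∂t.
∂J/∂s = -12(s - 2)(s + 1); at s=-2 this is -48, so s increases.
∂J/∂t = -3t(t + 4); at t=-3 this is 9, so t decreases.
s converges to its nearest critical value -1 (a local min of the s-part); t converges to -4. The iterate converges to (-1, -4).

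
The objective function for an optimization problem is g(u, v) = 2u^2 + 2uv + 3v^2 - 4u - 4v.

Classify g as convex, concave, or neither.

convex

g is quadratic, so its Hessian is the constant matrix H = [[4, 2], [2, 6]].
det(H) = 20, tr(H) = 10.
det(H) > 0 and tr(H) > 0, so H is positive definite everywhere: convex.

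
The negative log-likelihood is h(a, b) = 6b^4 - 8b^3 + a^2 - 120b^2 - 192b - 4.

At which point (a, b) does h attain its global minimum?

(0, 4)

h(a,b) separates as P(a) + Q(b) − 4, so its minimum is min P + min Q − 4.
P'(a) = 2a vanishes at a ∈ {0}; Q'(b) = 24(b - 4)(b + 1)(b + 2) vanishes at b ∈ {-2, -1, 4}.
Local minima of P (where P''>0): P(0)=0. Local minima of Q: Q(-2)=64, Q(4)=-1664.
So the global minimum of h is P(0) + Q(4) − 4 = 0 − 1664 − 4 = -1668, attained at (0, 4).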